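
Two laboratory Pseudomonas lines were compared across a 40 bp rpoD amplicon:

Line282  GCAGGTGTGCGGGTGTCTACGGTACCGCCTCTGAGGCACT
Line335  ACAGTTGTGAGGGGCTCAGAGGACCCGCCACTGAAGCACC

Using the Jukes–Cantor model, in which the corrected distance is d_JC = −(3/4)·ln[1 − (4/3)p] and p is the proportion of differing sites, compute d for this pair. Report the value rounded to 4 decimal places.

Differing sites — 1:G/A; 5:G/T; 10:C/A; 14:T/G; 15:G/C; 18:T/A; 19:A/G; 20:C/A; 23:T/A; 24:A/C; 30:T/A; 35:G/A; 40:T/C.
p = 13/40 = 0.325000.
d = −0.75 · ln(1 − (4/3)·0.325000) = −0.75 · ln(0.566667) = −0.75 · (-0.567983) = 0.4260.

0.4260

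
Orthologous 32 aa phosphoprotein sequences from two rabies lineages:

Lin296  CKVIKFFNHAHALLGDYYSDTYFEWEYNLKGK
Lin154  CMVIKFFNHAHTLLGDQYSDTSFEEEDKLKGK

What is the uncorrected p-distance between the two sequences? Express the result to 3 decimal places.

0.219

The sequences differ at positions 2 (K/M), 12 (A/T), 17 (Y/Q), 22 (Y/S), 25 (W/E), 27 (Y/D), 28 (N/K).
There are 7 differences over 32 sites, so p = 7/32 = 0.219.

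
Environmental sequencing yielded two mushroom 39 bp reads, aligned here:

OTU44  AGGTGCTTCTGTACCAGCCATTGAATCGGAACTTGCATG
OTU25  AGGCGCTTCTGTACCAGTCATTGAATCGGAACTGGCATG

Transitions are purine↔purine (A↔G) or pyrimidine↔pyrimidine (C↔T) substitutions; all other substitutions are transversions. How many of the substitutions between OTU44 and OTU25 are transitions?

2

Mismatches occur at site 4 (T↔C, transition), site 18 (C↔T, transition), site 34 (T↔G, transversion).
Of the 3 differences, 2 transitions and 1 transversion, so the answer is 2.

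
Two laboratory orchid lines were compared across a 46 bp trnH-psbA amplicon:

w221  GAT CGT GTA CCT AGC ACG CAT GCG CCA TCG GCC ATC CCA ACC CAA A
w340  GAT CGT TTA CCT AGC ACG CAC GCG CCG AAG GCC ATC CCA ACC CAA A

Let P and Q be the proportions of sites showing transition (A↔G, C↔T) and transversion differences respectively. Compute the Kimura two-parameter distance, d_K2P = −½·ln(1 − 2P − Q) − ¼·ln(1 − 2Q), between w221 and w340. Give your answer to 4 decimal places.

Mismatches occur at site 7 (G→T, transversion), site 21 (T→C, transition), site 27 (A→G, transition), site 28 (T→A, transversion), site 29 (C→A, transversion).
Of the 5 differences, 2 transitions and 3 transversions over 46 sites: P = 2/46 = 0.043478, Q = 3/46 = 0.065217.
d = −0.5·ln(0.847827) − 0.25·ln(0.869566) = −0.5·(-0.165079) − 0.25·(-0.139761) = 0.1175.

0.1175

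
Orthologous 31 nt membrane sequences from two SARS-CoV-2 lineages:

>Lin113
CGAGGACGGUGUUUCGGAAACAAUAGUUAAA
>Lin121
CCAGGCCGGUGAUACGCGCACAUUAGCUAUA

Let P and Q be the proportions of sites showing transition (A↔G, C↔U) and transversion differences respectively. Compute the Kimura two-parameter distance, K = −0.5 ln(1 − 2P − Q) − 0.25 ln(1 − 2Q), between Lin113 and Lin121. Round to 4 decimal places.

0.4263

The sequences differ at positions 2 (G/C, transversion), 6 (A/C, transversion), 12 (U/A, transversion), 14 (U/A, transversion), 17 (G/C, transversion), 18 (A/G, transition), 19 (A/C, transversion), 23 (A/U, transversion), 27 (U/C, transition), 30 (A/U, transversion).
Of the 10 differences, 2 transitions and 8 transversions over 31 sites: P = 2/31 = 0.064516, Q = 8/31 = 0.258065.
d = −0.5·ln(0.612903) − 0.25·ln(0.483870) = −0.5·(-0.489549) − 0.25·(-0.725939) = 0.4263.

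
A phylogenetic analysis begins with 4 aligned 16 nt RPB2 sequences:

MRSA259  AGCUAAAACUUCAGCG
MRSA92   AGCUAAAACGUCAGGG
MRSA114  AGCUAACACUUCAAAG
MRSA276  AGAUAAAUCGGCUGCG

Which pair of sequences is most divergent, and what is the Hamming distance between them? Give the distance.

Pairwise Hamming distances:
  MRSA259 vs MRSA92: 2
  MRSA259 vs MRSA114: 3
  MRSA259 vs MRSA276: 5
  MRSA92 vs MRSA114: 4
  MRSA92 vs MRSA276: 5
  MRSA114 vs MRSA276: 8
The largest is 8, between MRSA114 and MRSA276.

8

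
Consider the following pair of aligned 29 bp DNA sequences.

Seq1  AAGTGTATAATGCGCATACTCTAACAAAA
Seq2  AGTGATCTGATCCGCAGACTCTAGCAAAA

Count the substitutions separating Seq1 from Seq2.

Differing sites — 2:A/G; 3:G/T; 4:T/G; 5:G/A; 7:A/C; 9:A/G; 12:G/C; 17:T/G; 24:A/G.
That gives 9 mismatches out of 29 aligned sites, so the Hamming distance is 9.

9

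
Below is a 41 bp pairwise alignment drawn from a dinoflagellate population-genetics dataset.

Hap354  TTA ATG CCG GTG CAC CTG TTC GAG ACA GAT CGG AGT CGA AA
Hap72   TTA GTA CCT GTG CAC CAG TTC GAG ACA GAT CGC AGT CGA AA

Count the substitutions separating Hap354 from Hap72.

5

The sequences differ at positions 4 (A/G), 6 (G/A), 9 (G/T), 17 (T/A), 33 (G/C).
That gives 5 mismatches out of 41 aligned sites, so the Hamming distance is 5.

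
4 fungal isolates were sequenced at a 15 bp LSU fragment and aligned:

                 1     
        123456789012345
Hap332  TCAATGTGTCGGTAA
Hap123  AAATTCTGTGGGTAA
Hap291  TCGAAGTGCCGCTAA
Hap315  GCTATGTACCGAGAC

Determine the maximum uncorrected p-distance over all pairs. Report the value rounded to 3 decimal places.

0.733

Pairwise Hamming distances:
  Hap332 vs Hap123: 5
  Hap332 vs Hap291: 4
  Hap332 vs Hap315: 7
  Hap123 vs Hap291: 9
  Hap123 vs Hap315: 11
  Hap291 vs Hap315: 7
The largest is 11 mismatches, between Hap123 and Hap315; p = 11/15 = 0.733.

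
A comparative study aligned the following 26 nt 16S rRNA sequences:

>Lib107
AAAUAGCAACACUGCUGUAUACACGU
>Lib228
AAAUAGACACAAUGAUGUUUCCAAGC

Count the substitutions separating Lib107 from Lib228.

Differing sites — 7:C/A; 8:A/C; 12:C/A; 15:C/A; 19:A/U; 21:A/C; 24:C/A; 26:U/C.
That gives 8 mismatches out of 26 aligned sites, so the Hamming distance is 8.

8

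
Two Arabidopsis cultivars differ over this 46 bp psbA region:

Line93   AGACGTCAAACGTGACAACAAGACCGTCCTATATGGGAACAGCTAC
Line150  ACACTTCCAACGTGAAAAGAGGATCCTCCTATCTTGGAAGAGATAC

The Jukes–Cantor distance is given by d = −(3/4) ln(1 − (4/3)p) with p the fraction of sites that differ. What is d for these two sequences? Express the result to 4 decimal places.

Mismatches occur at site 2 (G↔C), site 5 (G↔T), site 8 (A↔C), site 16 (C↔A), site 19 (C↔G), site 21 (A↔G), site 24 (C↔T), site 26 (G↔C), site 33 (A↔C), site 35 (G↔T), site 40 (C↔G), site 43 (C↔A).
p = 12/46 = 0.260870.
d = −0.75 · ln(1 − (4/3)·0.260870) = −0.75 · ln(0.652173) = −0.75 · (-0.427445) = 0.3206.

0.3206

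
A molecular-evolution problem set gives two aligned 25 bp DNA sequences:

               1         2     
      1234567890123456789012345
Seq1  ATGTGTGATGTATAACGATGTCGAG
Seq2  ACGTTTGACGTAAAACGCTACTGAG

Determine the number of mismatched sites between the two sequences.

8

Mismatches occur at site 2 (T/C), site 5 (G/T), site 9 (T/C), site 13 (T/A), site 18 (A/C), site 20 (G/A), site 21 (T/C), site 22 (C/T).
That gives 8 mismatches out of 25 aligned sites, so the Hamming distance is 8.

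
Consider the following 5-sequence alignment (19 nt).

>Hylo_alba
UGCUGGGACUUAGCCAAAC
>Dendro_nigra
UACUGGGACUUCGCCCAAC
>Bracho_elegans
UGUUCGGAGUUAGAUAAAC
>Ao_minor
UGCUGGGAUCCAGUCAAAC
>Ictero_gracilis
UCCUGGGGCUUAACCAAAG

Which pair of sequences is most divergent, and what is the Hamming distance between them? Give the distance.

9

Pairwise Hamming distances:
  Hylo_alba vs Dendro_nigra: 3
  Hylo_alba vs Bracho_elegans: 5
  Hylo_alba vs Ao_minor: 4
  Hylo_alba vs Ictero_gracilis: 4
  Dendro_nigra vs Bracho_elegans: 8
  Dendro_nigra vs Ao_minor: 7
  Dendro_nigra vs Ictero_gracilis: 6
  Bracho_elegans vs Ao_minor: 7
  Bracho_elegans vs Ictero_gracilis: 9
  Ao_minor vs Ictero_gracilis: 8
The largest is 9, between Bracho_elegans and Ictero_gracilis.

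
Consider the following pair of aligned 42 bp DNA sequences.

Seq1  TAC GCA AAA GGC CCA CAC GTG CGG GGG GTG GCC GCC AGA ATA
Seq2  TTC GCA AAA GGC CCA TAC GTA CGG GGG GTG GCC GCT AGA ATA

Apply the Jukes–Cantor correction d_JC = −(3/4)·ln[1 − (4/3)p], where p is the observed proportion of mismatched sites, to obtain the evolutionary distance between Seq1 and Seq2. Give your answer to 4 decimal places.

0.1019

Mismatches occur at site 2 (A↔T), site 16 (C↔T), site 21 (G↔A), site 36 (C↔T).
p = 4/42 = 0.095238.
d = −0.75 · ln(1 − (4/3)·0.095238) = −0.75 · ln(0.873016) = −0.75 · (-0.135801) = 0.1019.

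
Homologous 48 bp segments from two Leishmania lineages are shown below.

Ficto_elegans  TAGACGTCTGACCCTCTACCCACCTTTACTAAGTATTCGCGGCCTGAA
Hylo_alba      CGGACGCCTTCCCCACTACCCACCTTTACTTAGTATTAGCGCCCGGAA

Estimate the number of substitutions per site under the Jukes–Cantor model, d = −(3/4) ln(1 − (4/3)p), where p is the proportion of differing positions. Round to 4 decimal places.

0.2441

The sequences differ at positions 1 (T/C), 2 (A/G), 7 (T/C), 10 (G/T), 11 (A/C), 15 (T/A), 31 (A/T), 38 (C/A), 42 (G/C), 45 (T/G).
p = 10/48 = 0.208333.
d = −0.75 · ln(1 − (4/3)·0.208333) = −0.75 · ln(0.722223) = −0.75 · (-0.325421) = 0.2441.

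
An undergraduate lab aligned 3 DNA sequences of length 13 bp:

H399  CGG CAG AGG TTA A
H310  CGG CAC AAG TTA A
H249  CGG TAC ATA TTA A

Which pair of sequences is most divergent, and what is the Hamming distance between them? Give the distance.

4

Pairwise Hamming distances:
  H399 vs H310: 2
  H399 vs H249: 4
  H310 vs H249: 3
The largest is 4, between H399 and H249.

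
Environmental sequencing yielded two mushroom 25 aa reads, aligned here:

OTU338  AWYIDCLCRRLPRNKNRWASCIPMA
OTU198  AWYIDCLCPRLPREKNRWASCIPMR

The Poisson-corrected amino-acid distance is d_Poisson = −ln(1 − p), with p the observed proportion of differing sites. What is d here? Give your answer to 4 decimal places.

0.1278

Differing sites — 9:R/P; 14:N/E; 25:A/R.
p = 3/25 = 0.120000.
d = −ln(1 − 0.120000) = −ln(0.880000) = 0.1278.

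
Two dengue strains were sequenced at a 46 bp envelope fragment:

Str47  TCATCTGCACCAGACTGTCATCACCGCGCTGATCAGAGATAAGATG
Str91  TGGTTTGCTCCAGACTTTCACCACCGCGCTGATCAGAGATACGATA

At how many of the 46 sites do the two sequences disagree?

8

The sequences differ at positions 2 (C/G), 3 (A/G), 5 (C/T), 9 (A/T), 17 (G/T), 21 (T/C), 42 (A/C), 46 (G/A).
That gives 8 mismatches out of 46 aligned sites, so the Hamming distance is 8.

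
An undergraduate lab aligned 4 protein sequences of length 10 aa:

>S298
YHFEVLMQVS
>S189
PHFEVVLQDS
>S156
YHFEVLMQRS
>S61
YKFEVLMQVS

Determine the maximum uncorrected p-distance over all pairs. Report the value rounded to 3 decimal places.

0.500

Pairwise Hamming distances:
  S298 vs S189: 4
  S298 vs S156: 1
  S298 vs S61: 1
  S189 vs S156: 4
  S189 vs S61: 5
  S156 vs S61: 2
The largest is 5 mismatches, between S189 and S61; p = 5/10 = 0.500.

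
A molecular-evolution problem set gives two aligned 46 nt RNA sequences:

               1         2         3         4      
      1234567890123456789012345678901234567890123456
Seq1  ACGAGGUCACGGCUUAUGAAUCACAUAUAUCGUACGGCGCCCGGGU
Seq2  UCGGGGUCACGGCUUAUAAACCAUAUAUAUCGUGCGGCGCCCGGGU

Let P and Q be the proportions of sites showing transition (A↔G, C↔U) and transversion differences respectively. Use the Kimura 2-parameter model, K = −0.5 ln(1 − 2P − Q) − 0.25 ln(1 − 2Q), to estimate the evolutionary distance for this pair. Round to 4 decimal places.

Differing sites — 1:A/U (Tv); 4:A/G (Ti); 18:G/A (Ti); 21:U/C (Ti); 24:C/U (Ti); 34:A/G (Ti).
Of the 6 differences, 5 transitions and 1 transversion over 46 sites: P = 5/46 = 0.108696, Q = 1/46 = 0.021739.
d = −0.5·ln(0.760869) − 0.25·ln(0.956522) = −0.5·(-0.273294) − 0.25·(-0.044451) = 0.1478.

0.1478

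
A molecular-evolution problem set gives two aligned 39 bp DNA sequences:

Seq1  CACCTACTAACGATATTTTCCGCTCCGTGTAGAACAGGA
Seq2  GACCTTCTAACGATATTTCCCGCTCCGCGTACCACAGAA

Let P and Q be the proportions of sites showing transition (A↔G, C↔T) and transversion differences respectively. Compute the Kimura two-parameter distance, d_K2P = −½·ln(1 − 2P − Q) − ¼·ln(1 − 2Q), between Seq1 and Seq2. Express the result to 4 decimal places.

0.2055

Differing sites — 1:C/G (Tv); 6:A/T (Tv); 19:T/C (Ti); 28:T/C (Ti); 32:G/C (Tv); 33:A/C (Tv); 38:G/A (Ti).
Of the 7 differences, 3 transitions and 4 transversions over 39 sites: P = 3/39 = 0.076923, Q = 4/39 = 0.102564.
d = −0.5·ln(0.743590) − 0.25·ln(0.794872) = −0.5·(-0.296265) − 0.25·(-0.229574) = 0.2055.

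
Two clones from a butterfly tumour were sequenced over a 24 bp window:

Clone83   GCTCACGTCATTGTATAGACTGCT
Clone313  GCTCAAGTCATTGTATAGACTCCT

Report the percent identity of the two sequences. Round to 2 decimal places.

Differing sites — 6:C/A; 22:G/C.
22 of the 24 sites match, so the percent identity is 22/24 × 100 = 91.67%.

91.67%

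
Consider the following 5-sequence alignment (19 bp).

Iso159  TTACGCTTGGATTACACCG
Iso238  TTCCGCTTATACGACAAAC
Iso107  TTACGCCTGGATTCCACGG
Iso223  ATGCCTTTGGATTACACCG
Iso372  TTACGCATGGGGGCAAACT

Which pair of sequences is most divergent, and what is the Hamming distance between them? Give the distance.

Pairwise Hamming distances:
  Iso159 vs Iso238: 8
  Iso159 vs Iso107: 3
  Iso159 vs Iso223: 4
  Iso159 vs Iso372: 8
  Iso238 vs Iso107: 10
  Iso238 vs Iso223: 11
  Iso238 vs Iso372: 10
  Iso107 vs Iso223: 7
  Iso107 vs Iso372: 8
  Iso223 vs Iso372: 12
The largest is 12, between Iso223 and Iso372.

12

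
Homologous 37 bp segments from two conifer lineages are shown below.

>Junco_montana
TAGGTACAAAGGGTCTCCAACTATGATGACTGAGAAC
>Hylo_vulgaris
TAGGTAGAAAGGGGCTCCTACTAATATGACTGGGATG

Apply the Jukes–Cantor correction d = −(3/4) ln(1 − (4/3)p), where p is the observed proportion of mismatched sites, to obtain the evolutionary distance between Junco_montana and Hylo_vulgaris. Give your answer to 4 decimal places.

0.2551

The sequences differ at positions 7 (C/G), 14 (T/G), 19 (A/T), 24 (T/A), 25 (G/T), 33 (A/G), 36 (A/T), 37 (C/G).
p = 8/37 = 0.216216.
d = −0.75 · ln(1 − (4/3)·0.216216) = −0.75 · ln(0.711712) = −0.75 · (-0.340082) = 0.2551.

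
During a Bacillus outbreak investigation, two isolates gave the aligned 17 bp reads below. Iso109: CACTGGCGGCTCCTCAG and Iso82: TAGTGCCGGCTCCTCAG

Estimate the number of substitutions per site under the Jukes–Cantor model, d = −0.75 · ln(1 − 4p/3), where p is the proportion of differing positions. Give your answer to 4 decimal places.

Mismatches occur at site 1 (C↔T), site 3 (C↔G), site 6 (G↔C).
p = 3/17 = 0.176471.
d = −0.75 · ln(1 − (4/3)·0.176471) = −0.75 · ln(0.764705) = −0.75 · (-0.268265) = 0.2012.

0.2012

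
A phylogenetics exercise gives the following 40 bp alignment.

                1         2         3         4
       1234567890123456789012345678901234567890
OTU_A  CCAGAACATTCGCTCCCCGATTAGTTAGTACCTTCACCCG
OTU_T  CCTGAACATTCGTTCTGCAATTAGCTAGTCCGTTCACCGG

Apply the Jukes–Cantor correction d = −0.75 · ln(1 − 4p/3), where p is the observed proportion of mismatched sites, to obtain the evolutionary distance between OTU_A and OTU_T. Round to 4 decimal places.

The sequences differ at positions 3 (A/T), 13 (C/T), 16 (C/T), 17 (C/G), 19 (G/A), 25 (T/C), 30 (A/C), 32 (C/G), 39 (C/G).
p = 9/40 = 0.225000.
d = −0.75 · ln(1 − (4/3)·0.225000) = −0.75 · ln(0.700000) = −0.75 · (-0.356675) = 0.2675.

0.2675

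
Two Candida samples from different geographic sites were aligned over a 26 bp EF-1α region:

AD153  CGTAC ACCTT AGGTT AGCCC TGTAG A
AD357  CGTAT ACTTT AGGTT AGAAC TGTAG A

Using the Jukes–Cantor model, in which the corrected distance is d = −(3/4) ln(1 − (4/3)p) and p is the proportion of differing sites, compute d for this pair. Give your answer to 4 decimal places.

Differing sites — 5:C/T; 8:C/T; 18:C/A; 19:C/A.
p = 4/26 = 0.153846.
d = −0.75 · ln(1 − (4/3)·0.153846) = −0.75 · ln(0.794872) = −0.75 · (-0.229574) = 0.1722.

0.1722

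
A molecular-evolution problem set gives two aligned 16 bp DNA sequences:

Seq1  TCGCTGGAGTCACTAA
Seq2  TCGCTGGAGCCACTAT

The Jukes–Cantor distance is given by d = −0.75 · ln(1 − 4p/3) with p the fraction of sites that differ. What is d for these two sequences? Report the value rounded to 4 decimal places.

The sequences differ at positions 10 (T/C), 16 (A/T).
p = 2/16 = 0.125000.
d = −0.75 · ln(1 − (4/3)·0.125000) = −0.75 · ln(0.833333) = −0.75 · (-0.182322) = 0.1367.

0.1367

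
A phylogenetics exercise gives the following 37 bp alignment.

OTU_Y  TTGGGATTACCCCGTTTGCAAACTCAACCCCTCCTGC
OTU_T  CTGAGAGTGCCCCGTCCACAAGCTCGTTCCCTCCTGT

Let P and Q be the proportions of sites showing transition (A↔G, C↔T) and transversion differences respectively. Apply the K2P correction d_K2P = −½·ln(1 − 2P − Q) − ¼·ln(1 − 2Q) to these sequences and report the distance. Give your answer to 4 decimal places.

0.4800

Differing sites — 1:T/C (Ti); 4:G/A (Ti); 7:T/G (Tv); 9:A/G (Ti); 16:T/C (Ti); 17:T/C (Ti); 18:G/A (Ti); 22:A/G (Ti); 26:A/G (Ti); 27:A/T (Tv); 28:C/T (Ti); 37:C/T (Ti).
Of the 12 differences, 10 transitions and 2 transversions over 37 sites: P = 10/37 = 0.270270, Q = 2/37 = 0.054054.
d = −0.5·ln(0.405406) − 0.25·ln(0.891892) = −0.5·(-0.902866) − 0.25·(-0.114410) = 0.4800.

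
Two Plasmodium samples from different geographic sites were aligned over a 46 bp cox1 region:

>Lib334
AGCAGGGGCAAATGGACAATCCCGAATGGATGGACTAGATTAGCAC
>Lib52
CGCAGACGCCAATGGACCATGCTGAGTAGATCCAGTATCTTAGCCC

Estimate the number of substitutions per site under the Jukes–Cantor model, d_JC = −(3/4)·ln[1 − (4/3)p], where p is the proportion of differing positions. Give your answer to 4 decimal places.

Differing sites — 1:A/C; 6:G/A; 7:G/C; 10:A/C; 18:A/C; 21:C/G; 23:C/T; 26:A/G; 28:G/A; 32:G/C; 33:G/C; 35:C/G; 38:G/T; 39:A/C; 45:A/C.
p = 15/46 = 0.326087.
d = −0.75 · ln(1 − (4/3)·0.326087) = −0.75 · ln(0.565217) = −0.75 · (-0.570546) = 0.4279.

0.4279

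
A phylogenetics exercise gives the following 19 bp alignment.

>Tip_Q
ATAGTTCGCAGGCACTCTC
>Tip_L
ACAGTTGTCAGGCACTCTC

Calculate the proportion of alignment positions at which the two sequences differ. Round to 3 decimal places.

0.158

The sequences differ at positions 2 (T/C), 7 (C/G), 8 (G/T).
There are 3 differences over 19 sites, so p = 3/19 = 0.158.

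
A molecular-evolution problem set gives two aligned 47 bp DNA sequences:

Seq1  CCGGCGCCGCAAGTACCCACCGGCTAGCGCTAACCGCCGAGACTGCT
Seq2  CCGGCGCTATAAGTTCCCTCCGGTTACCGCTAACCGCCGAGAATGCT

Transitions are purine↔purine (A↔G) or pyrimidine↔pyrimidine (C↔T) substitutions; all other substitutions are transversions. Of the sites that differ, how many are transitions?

The sequences differ at positions 8 (C/T, transition), 9 (G/A, transition), 10 (C/T, transition), 15 (A/T, transversion), 19 (A/T, transversion), 24 (C/T, transition), 27 (G/C, transversion), 43 (C/A, transversion).
Of the 8 differences, 4 transitions and 4 transversions, so the answer is 4.

4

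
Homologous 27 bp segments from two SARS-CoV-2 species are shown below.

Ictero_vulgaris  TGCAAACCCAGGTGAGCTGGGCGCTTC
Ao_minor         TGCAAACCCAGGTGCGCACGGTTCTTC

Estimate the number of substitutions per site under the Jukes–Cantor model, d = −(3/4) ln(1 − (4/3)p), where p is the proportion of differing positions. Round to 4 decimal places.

Mismatches occur at site 15 (A↔C), site 18 (T↔A), site 19 (G↔C), site 22 (C↔T), site 23 (G↔T).
p = 5/27 = 0.185185.
d = −0.75 · ln(1 − (4/3)·0.185185) = −0.75 · ln(0.753087) = −0.75 · (-0.283575) = 0.2127.

0.2127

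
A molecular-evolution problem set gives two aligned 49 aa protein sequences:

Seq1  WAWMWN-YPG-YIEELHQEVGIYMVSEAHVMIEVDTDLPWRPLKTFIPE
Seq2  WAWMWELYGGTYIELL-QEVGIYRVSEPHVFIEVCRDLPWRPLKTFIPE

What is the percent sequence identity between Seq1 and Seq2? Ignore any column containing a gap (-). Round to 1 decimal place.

Excluding the 3 gap columns leaves 46 comparable sites.
Mismatches occur at site 6 (N↔E), site 9 (P↔G), site 15 (E↔L), site 24 (M↔R), site 28 (A↔P), site 31 (M↔F), site 35 (D↔C), site 36 (T↔R).
38 of the 46 comparable sites match, so the percent identity is 38/46 × 100 = 82.6%.

82.6%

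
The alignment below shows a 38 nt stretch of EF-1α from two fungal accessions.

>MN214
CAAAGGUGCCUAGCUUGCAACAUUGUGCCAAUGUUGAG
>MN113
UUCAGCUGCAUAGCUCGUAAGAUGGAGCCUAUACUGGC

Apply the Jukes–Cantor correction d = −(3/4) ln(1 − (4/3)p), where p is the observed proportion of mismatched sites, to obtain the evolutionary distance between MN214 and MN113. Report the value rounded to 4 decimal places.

0.5604

Mismatches occur at site 1 (C→U), site 2 (A→U), site 3 (A→C), site 6 (G→C), site 10 (C→A), site 16 (U→C), site 18 (C→U), site 21 (C→G), site 24 (U→G), site 26 (U→A), site 30 (A→U), site 33 (G→A), site 34 (U→C), site 37 (A→G), site 38 (G→C).
p = 15/38 = 0.394737.
d = −0.75 · ln(1 − (4/3)·0.394737) = −0.75 · ln(0.473684) = −0.75 · (-0.747215) = 0.5604.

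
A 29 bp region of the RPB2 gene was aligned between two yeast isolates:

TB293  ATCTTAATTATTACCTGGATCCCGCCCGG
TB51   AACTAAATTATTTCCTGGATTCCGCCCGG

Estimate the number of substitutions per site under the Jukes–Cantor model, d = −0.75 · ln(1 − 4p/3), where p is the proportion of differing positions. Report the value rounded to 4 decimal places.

0.1524

Differing sites — 2:T/A; 5:T/A; 13:A/T; 21:C/T.
p = 4/29 = 0.137931.
d = −0.75 · ln(1 − (4/3)·0.137931) = −0.75 · ln(0.816092) = −0.75 · (-0.203228) = 0.1524.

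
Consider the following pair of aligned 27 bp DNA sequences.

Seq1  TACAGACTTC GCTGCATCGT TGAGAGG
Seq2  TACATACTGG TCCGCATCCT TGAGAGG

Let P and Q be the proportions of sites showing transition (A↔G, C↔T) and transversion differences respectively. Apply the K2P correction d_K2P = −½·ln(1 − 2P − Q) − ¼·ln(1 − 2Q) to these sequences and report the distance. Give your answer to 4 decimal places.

Mismatches occur at site 5 (G/T, transversion), site 9 (T/G, transversion), site 10 (C/G, transversion), site 11 (G/T, transversion), site 13 (T/C, transition), site 19 (G/C, transversion).
Of the 6 differences, 1 transition and 5 transversions over 27 sites: P = 1/27 = 0.037037, Q = 5/27 = 0.185185.
d = −0.5·ln(0.740741) − 0.25·ln(0.629630) = −0.5·(-0.300104) − 0.25·(-0.462623) = 0.2657.

0.2657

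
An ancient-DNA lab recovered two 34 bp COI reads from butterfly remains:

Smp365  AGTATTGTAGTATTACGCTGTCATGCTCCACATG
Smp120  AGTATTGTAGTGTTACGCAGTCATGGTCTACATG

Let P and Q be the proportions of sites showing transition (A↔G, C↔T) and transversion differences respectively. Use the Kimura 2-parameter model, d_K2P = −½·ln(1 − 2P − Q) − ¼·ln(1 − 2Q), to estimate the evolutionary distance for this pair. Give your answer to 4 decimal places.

Differing sites — 12:A/G (Ti); 19:T/A (Tv); 26:C/G (Tv); 29:C/T (Ti).
Of the 4 differences, 2 transitions and 2 transversions over 34 sites: P = 2/34 = 0.058824, Q = 2/34 = 0.058824.
d = −0.5·ln(0.823528) − 0.25·ln(0.882352) = −0.5·(-0.194158) − 0.25·(-0.125164) = 0.1284.

0.1284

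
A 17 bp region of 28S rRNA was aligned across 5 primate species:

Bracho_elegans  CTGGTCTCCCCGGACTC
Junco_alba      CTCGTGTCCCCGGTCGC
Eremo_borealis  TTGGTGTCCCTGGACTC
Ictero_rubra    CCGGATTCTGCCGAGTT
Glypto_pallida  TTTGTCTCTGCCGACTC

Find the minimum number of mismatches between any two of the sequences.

3

Pairwise Hamming distances:
  Bracho_elegans vs Junco_alba: 4
  Bracho_elegans vs Eremo_borealis: 3
  Bracho_elegans vs Ictero_rubra: 8
  Bracho_elegans vs Glypto_pallida: 5
  Junco_alba vs Eremo_borealis: 5
  Junco_alba vs Ictero_rubra: 11
  Junco_alba vs Glypto_pallida: 8
  Eremo_borealis vs Ictero_rubra: 10
  Eremo_borealis vs Glypto_pallida: 6
  Ictero_rubra vs Glypto_pallida: 7
The smallest is 3, between Bracho_elegans and Eremo_borealis.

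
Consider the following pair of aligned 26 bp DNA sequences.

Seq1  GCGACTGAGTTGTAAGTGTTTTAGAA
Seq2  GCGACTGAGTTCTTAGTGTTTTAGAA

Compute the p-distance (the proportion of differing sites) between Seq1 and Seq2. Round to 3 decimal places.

0.077

Differing sites — 12:G/C; 14:A/T.
There are 2 differences over 26 sites, so p = 2/26 = 0.077.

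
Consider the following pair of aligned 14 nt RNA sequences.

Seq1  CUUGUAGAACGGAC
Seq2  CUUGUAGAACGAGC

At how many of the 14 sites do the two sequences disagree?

Mismatches occur at site 12 (G→A), site 13 (A→G).
That gives 2 mismatches out of 14 aligned sites, so the Hamming distance is 2.

2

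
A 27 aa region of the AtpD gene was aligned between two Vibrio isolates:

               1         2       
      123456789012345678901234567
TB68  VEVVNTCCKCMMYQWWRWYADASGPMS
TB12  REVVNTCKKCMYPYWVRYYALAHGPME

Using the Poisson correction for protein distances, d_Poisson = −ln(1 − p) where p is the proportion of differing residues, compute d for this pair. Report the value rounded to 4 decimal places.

0.4626

The sequences differ at positions 1 (V/R), 8 (C/K), 12 (M/Y), 13 (Y/P), 14 (Q/Y), 16 (W/V), 18 (W/Y), 21 (D/L), 23 (S/H), 27 (S/E).
p = 10/27 = 0.370370.
d = −ln(1 − 0.370370) = −ln(0.629630) = 0.4626.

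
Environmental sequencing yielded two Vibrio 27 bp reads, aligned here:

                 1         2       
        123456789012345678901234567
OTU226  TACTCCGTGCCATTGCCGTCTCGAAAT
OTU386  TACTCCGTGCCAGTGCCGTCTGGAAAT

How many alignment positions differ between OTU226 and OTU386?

2

Mismatches occur at site 13 (T/G), site 22 (C/G).
That gives 2 mismatches out of 27 aligned sites, so the Hamming distance is 2.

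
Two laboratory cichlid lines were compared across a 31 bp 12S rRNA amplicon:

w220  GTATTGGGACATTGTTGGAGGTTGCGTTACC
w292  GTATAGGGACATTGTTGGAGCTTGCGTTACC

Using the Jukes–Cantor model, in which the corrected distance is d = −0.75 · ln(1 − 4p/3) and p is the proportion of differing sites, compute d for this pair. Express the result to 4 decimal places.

0.0675

Mismatches occur at site 5 (T→A), site 21 (G→C).
p = 2/31 = 0.064516.
d = −0.75 · ln(1 − (4/3)·0.064516) = −0.75 · ln(0.913979) = −0.75 · (-0.089948) = 0.0675.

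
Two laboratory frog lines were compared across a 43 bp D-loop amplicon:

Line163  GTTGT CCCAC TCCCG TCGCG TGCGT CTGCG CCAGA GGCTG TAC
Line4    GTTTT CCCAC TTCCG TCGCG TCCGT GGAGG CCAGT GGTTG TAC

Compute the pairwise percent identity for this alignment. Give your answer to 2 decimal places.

Differing sites — 4:G/T; 12:C/T; 22:G/C; 26:C/G; 27:T/G; 28:G/A; 29:C/G; 35:A/T; 38:C/T.
34 of the 43 sites match, so the percent identity is 34/43 × 100 = 79.07%.

79.07%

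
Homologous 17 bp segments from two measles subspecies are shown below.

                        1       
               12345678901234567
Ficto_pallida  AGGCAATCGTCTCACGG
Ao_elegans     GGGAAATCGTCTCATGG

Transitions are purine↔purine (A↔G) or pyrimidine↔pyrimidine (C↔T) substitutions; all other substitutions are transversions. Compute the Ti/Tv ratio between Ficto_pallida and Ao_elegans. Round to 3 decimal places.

Differing sites — 1:A/G (Ti); 4:C/A (Tv); 15:C/T (Ti).
Of the 3 differences, 2 transitions and 1 transversion, so Ti/Tv = 2/1 = 2.000.

2.000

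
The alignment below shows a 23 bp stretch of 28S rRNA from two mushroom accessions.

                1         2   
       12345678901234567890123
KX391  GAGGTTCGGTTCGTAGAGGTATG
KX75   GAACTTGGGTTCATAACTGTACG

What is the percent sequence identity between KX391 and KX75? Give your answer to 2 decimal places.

65.22%

Mismatches occur at site 3 (G→A), site 4 (G→C), site 7 (C→G), site 13 (G→A), site 16 (G→A), site 17 (A→C), site 18 (G→T), site 22 (T→C).
15 of the 23 sites match, so the percent identity is 15/23 × 100 = 65.22%.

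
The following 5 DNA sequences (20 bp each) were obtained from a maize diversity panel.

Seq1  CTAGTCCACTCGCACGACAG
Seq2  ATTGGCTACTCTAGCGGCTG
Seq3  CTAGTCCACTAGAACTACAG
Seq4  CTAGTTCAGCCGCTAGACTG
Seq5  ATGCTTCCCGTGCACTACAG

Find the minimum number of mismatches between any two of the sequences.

Pairwise Hamming distances:
  Seq1 vs Seq2: 9
  Seq1 vs Seq3: 3
  Seq1 vs Seq4: 6
  Seq1 vs Seq5: 8
  Seq2 vs Seq3: 10
  Seq2 vs Seq4: 12
  Seq2 vs Seq5: 14
  Seq3 vs Seq4: 9
  Seq3 vs Seq5: 8
  Seq4 vs Seq5: 11
The smallest is 3, between Seq1 and Seq3.

3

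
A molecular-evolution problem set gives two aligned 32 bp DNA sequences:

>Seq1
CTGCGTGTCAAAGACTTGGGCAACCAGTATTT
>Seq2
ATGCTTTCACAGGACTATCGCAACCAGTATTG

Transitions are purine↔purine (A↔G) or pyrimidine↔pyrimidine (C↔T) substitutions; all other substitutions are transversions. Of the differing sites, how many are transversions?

Differing sites — 1:C/A (Tv); 5:G/T (Tv); 7:G/T (Tv); 8:T/C (Ti); 9:C/A (Tv); 10:A/C (Tv); 12:A/G (Ti); 17:T/A (Tv); 18:G/T (Tv); 19:G/C (Tv); 32:T/G (Tv).
Of the 11 differences, 2 transitions and 9 transversions, so the answer is 9.

9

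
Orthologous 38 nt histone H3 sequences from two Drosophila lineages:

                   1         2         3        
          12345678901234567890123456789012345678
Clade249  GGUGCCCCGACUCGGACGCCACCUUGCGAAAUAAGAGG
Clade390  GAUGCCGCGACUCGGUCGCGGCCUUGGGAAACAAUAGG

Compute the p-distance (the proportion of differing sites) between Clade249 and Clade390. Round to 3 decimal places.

0.211

The sequences differ at positions 2 (G/A), 7 (C/G), 16 (A/U), 20 (C/G), 21 (A/G), 27 (C/G), 32 (U/C), 35 (G/U).
There are 8 differences over 38 sites, so p = 8/38 = 0.211.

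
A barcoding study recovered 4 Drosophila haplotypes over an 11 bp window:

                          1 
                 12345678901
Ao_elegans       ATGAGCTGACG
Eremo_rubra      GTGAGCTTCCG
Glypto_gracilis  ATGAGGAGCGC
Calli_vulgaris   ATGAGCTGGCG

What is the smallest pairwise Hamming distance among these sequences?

1

Pairwise Hamming distances:
  Ao_elegans vs Eremo_rubra: 3
  Ao_elegans vs Glypto_gracilis: 5
  Ao_elegans vs Calli_vulgaris: 1
  Eremo_rubra vs Glypto_gracilis: 6
  Eremo_rubra vs Calli_vulgaris: 3
  Glypto_gracilis vs Calli_vulgaris: 5
The smallest is 1, between Ao_elegans and Calli_vulgaris.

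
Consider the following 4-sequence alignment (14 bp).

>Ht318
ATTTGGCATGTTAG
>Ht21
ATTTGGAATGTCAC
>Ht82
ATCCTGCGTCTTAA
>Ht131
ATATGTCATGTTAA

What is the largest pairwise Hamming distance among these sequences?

8

Pairwise Hamming distances:
  Ht318 vs Ht21: 3
  Ht318 vs Ht82: 6
  Ht318 vs Ht131: 3
  Ht21 vs Ht82: 8
  Ht21 vs Ht131: 5
  Ht82 vs Ht131: 6
The largest is 8, between Ht21 and Ht82.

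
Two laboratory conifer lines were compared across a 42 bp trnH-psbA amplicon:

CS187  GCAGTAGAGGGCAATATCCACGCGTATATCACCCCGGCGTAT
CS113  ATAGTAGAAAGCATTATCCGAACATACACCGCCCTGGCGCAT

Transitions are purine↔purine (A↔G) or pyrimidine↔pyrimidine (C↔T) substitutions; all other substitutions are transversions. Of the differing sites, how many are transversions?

Mismatches occur at site 1 (G→A, transition), site 2 (C→T, transition), site 9 (G→A, transition), site 10 (G→A, transition), site 14 (A→T, transversion), site 20 (A→G, transition), site 21 (C→A, transversion), site 22 (G→A, transition), site 24 (G→A, transition), site 27 (T→C, transition), site 29 (T→C, transition), site 31 (A→G, transition), site 35 (C→T, transition), site 40 (T→C, transition).
Of the 14 differences, 12 transitions and 2 transversions, so the answer is 2.

2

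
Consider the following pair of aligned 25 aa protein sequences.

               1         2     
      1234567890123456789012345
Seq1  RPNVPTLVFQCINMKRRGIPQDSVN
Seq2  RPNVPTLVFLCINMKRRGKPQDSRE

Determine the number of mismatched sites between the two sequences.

The sequences differ at positions 10 (Q/L), 19 (I/K), 24 (V/R), 25 (N/E).
That gives 4 mismatches out of 25 aligned sites, so the Hamming distance is 4.

4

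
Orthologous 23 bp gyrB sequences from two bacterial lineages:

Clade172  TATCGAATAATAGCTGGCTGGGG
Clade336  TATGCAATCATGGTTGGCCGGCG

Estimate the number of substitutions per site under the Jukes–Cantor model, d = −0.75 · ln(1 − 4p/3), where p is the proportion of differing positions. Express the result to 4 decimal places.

0.3904

Mismatches occur at site 4 (C↔G), site 5 (G↔C), site 9 (A↔C), site 12 (A↔G), site 14 (C↔T), site 19 (T↔C), site 22 (G↔C).
p = 7/23 = 0.304348.
d = −0.75 · ln(1 − (4/3)·0.304348) = −0.75 · ln(0.594203) = −0.75 · (-0.520534) = 0.3904.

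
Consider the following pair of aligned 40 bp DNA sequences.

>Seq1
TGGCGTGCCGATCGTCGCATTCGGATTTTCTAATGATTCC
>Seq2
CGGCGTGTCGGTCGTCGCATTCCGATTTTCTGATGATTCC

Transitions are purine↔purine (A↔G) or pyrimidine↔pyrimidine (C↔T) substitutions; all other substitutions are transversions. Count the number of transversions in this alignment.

1

The sequences differ at positions 1 (T/C, transition), 8 (C/T, transition), 11 (A/G, transition), 23 (G/C, transversion), 32 (A/G, transition).
Of the 5 differences, 4 transitions and 1 transversion, so the answer is 1.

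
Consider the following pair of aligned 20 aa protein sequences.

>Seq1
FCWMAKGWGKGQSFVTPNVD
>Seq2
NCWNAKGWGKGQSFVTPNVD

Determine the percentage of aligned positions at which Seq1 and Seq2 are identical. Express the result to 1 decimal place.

90.0%

The sequences differ at positions 1 (F/N), 4 (M/N).
18 of the 20 sites match, so the percent identity is 18/20 × 100 = 90.0%.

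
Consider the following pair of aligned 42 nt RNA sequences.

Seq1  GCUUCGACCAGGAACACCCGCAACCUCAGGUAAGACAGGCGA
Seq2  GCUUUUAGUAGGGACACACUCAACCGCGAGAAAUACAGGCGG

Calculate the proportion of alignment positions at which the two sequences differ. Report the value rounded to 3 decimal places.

0.310

The sequences differ at positions 5 (C/U), 6 (G/U), 8 (C/G), 9 (C/U), 13 (A/G), 18 (C/A), 20 (G/U), 26 (U/G), 28 (A/G), 29 (G/A), 31 (U/A), 34 (G/U), 42 (A/G).
There are 13 differences over 42 sites, so p = 13/42 = 0.310.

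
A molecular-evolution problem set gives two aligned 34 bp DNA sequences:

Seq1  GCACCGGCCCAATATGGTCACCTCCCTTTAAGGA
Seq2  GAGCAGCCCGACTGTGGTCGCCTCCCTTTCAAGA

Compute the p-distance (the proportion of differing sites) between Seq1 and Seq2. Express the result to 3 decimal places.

Mismatches occur at site 2 (C↔A), site 3 (A↔G), site 5 (C↔A), site 7 (G↔C), site 10 (C↔G), site 12 (A↔C), site 14 (A↔G), site 20 (A↔G), site 30 (A↔C), site 32 (G↔A).
There are 10 differences over 34 sites, so p = 10/34 = 0.294.

0.294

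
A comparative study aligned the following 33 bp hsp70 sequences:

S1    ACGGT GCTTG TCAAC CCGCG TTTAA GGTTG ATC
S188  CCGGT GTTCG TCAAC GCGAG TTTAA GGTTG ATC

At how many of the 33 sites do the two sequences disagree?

5

Mismatches occur at site 1 (A↔C), site 7 (C↔T), site 9 (T↔C), site 16 (C↔G), site 19 (C↔A).
That gives 5 mismatches out of 33 aligned sites, so the Hamming distance is 5.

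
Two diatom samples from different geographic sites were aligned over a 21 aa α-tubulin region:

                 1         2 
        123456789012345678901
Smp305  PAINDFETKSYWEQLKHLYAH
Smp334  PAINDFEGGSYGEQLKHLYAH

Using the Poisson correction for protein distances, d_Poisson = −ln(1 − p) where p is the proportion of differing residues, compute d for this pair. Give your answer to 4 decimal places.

The sequences differ at positions 8 (T/G), 9 (K/G), 12 (W/G).
p = 3/21 = 0.142857.
d = −ln(1 − 0.142857) = −ln(0.857143) = 0.1542.

0.1542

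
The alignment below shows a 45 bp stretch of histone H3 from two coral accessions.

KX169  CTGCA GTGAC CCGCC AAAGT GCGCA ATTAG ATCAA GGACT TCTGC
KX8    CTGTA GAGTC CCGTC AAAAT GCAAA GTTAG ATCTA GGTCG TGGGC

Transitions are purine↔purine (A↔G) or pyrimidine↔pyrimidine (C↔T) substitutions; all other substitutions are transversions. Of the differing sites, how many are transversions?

Differing sites — 4:C/T (Ti); 7:T/A (Tv); 9:A/T (Tv); 14:C/T (Ti); 19:G/A (Ti); 23:G/A (Ti); 24:C/A (Tv); 26:A/G (Ti); 34:A/T (Tv); 38:A/T (Tv); 40:T/G (Tv); 42:C/G (Tv); 43:T/G (Tv).
Of the 13 differences, 5 transitions and 8 transversions, so the answer is 8.

8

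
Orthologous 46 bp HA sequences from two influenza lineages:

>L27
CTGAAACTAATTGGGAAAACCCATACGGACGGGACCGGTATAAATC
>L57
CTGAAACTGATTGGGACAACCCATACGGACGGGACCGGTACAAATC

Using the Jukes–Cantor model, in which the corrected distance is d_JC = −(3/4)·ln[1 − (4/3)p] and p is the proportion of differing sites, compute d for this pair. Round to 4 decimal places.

Differing sites — 9:A/G; 17:A/C; 41:T/C.
p = 3/46 = 0.065217.
d = −0.75 · ln(1 − (4/3)·0.065217) = −0.75 · ln(0.913044) = −0.75 · (-0.090971) = 0.0682.

0.0682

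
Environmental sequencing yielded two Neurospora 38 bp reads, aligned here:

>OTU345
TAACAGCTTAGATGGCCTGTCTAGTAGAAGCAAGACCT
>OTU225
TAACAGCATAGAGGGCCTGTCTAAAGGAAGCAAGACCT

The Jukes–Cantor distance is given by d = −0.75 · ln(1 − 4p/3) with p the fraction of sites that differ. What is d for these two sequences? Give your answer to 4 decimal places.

0.1447

Mismatches occur at site 8 (T→A), site 13 (T→G), site 24 (G→A), site 25 (T→A), site 26 (A→G).
p = 5/38 = 0.131579.
d = −0.75 · ln(1 − (4/3)·0.131579) = −0.75 · ln(0.824561) = −0.75 · (-0.192904) = 0.1447.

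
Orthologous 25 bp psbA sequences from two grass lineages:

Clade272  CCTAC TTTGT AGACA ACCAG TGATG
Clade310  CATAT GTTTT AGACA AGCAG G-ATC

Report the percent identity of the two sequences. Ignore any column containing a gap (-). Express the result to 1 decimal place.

Excluding the 1 gap column leaves 24 comparable sites.
Mismatches occur at site 2 (C→A), site 5 (C→T), site 6 (T→G), site 9 (G→T), site 17 (C→G), site 21 (T→G), site 25 (G→C).
17 of the 24 comparable sites match, so the percent identity is 17/24 × 100 = 70.8%.

70.8%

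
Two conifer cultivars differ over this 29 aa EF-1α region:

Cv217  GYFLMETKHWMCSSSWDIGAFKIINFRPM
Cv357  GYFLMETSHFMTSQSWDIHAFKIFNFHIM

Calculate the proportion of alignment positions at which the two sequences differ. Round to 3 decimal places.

Mismatches occur at site 8 (K↔S), site 10 (W↔F), site 12 (C↔T), site 14 (S↔Q), site 19 (G↔H), site 24 (I↔F), site 27 (R↔H), site 28 (P↔I).
There are 8 differences over 29 sites, so p = 8/29 = 0.276.

0.276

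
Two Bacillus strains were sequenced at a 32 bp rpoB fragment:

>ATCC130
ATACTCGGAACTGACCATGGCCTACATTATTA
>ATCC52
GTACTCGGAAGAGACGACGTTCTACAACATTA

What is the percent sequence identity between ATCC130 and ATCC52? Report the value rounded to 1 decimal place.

71.9%

Differing sites — 1:A/G; 11:C/G; 12:T/A; 16:C/G; 18:T/C; 20:G/T; 21:C/T; 27:T/A; 28:T/C.
23 of the 32 sites match, so the percent identity is 23/32 × 100 = 71.9%.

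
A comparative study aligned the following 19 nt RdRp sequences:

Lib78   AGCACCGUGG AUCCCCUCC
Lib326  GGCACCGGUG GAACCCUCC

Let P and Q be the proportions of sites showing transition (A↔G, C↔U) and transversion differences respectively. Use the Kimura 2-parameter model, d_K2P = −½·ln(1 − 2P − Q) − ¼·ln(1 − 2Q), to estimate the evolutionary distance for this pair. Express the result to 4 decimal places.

0.4099

The sequences differ at positions 1 (A/G, transition), 8 (U/G, transversion), 9 (G/U, transversion), 11 (A/G, transition), 12 (U/A, transversion), 13 (C/A, transversion).
Of the 6 differences, 2 transitions and 4 transversions over 19 sites: P = 2/19 = 0.105263, Q = 4/19 = 0.210526.
d = −0.5·ln(0.578948) − 0.25·ln(0.578948) = −0.5·(-0.546543) − 0.25·(-0.546543) = 0.4099.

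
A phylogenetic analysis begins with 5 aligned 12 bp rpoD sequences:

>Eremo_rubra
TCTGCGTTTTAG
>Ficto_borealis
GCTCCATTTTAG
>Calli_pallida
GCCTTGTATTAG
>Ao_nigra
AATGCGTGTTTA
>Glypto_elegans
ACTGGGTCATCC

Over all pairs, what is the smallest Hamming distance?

Pairwise Hamming distances:
  Eremo_rubra vs Ficto_borealis: 3
  Eremo_rubra vs Calli_pallida: 5
  Eremo_rubra vs Ao_nigra: 5
  Eremo_rubra vs Glypto_elegans: 6
  Ficto_borealis vs Calli_pallida: 5
  Ficto_borealis vs Ao_nigra: 7
  Ficto_borealis vs Glypto_elegans: 8
  Calli_pallida vs Ao_nigra: 8
  Calli_pallida vs Glypto_elegans: 8
  Ao_nigra vs Glypto_elegans: 6
The smallest is 3, between Eremo_rubra and Ficto_borealis.

3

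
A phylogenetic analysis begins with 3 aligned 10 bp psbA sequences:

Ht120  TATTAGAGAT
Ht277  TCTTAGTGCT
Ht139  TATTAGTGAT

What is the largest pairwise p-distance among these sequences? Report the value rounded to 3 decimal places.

0.300

Pairwise Hamming distances:
  Ht120 vs Ht277: 3
  Ht120 vs Ht139: 1
  Ht277 vs Ht139: 2
The largest is 3 mismatches, between Ht120 and Ht277; p = 3/10 = 0.300.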